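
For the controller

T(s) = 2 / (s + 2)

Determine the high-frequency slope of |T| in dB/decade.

Each pole contributes −20 dB/decade at high frequency; each zero contributes +20 dB/decade.
Net: 0 zero(s) − 1 pole(s) → -20 dB/decade.

-20 dB/decade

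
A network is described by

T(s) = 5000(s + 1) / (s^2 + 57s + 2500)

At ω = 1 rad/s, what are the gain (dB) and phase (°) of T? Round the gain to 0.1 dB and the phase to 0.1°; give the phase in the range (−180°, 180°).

9.0 dB, 43.7°

At s = jω = j1:
zero (s+1): 1 + j1 → |·| = √(1²+1²) = √2 ≈ 1.4142, ∠ = arctan(1/1) ≈ 45.00°
quadratic: (j1)² + 57·j1 + 2500 = 2499 + j57 → |·| ≈ 2499.6, ∠ ≈ 1.31°
|T| = 5000 · 1.4142 / 2499.6 ≈ 2.8289
Gain = 20 log₁₀(2.8289) ≈ 9.03 dB
∠T = 45.00° − 1.31° = 43.69°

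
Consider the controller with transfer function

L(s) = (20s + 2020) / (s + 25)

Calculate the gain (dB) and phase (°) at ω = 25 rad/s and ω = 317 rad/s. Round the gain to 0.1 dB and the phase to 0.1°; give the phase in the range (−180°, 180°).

Substitute s = j25:
Numerator: 20(j25) + 2020 = 2020 + j500
Denominator: (j25) + 25 = 25 + j25
|N| = √(2020² + 500²) ≈ 2081, ∠N ≈ 13.90°
|D| = √(25² + 25²) ≈ 35.355, ∠D ≈ 45.00°
|L| = 2081 / 35.355 ≈ 58.86
Gain = 20 log₁₀(58.86) ≈ 35.40 dB
∠L = 13.90° − 45.00° = -31.10°

Substitute s = j317:
Numerator: 20(j317) + 2020 = 2020 + j6340
Denominator: (j317) + 25 = 25 + j317
|N| = √(2020² + 6340²) ≈ 6654, ∠N ≈ 72.33°
|D| = √(25² + 317²) ≈ 317.98, ∠D ≈ 85.49°
|L| = 6654 / 317.98 ≈ 20.926
Gain = 20 log₁₀(20.926) ≈ 26.41 dB
∠L = 72.33° − 85.49° = -13.16°

ω = 25: 35.4 dB, -31.1°; ω = 317: 26.4 dB, -13.2°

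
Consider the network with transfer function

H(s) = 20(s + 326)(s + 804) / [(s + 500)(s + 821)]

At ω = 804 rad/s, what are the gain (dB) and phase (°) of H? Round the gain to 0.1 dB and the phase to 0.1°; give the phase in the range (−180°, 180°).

At s = jω = j804:
zero (s+326): 326 + j804 → |·| = √(326²+804²) = √752692 ≈ 867.58, ∠ = arctan(804/326) ≈ 67.93°
zero (s+804): 804 + j804 → |·| = √(804²+804²) = √1292832 ≈ 1137, ∠ = arctan(804/804) ≈ 45.00°
pole (s+500): 500 + j804 → |·| = √(500²+804²) = √896416 ≈ 946.79, ∠ = arctan(804/500) ≈ 58.12°
pole (s+821): 821 + j804 → |·| = √(821²+804²) = √1320457 ≈ 1149.1, ∠ = arctan(804/821) ≈ 44.40°
|H| = 20 · 9.8644e+05 / 1.088e+06 ≈ 18.133
Gain = 20 log₁₀(18.133) ≈ 25.17 dB
∠H = 112.93° − 102.52° = 10.41°

25.2 dB, 10.4°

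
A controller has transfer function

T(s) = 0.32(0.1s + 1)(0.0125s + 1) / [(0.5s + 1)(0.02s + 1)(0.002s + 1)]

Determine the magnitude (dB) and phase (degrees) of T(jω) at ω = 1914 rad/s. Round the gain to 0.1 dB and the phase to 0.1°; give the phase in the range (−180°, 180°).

-39.9 dB, -76.5°

At ω = 1914 rad/s:
zero (1 + j1914·0.1) = 1 + j191.4 → |·| ≈ 191.4, ∠ ≈ 89.70°
zero (1 + j1914·0.0125) = 1 + j23.925 → |·| ≈ 23.946, ∠ ≈ 87.61°
pole (1 + j1914·0.5) = 1 + j957 → |·| ≈ 957, ∠ ≈ 89.94°
pole (1 + j1914·0.02) = 1 + j38.28 → |·| ≈ 38.293, ∠ ≈ 88.50°
pole (1 + j1914·0.002) = 1 + j3.828 → |·| ≈ 3.9565, ∠ ≈ 75.36°
|T| = 0.32 · 191.4 · 23.946 / (957 · 38.293 · 3.9565) ≈ 0.010115
Gain = 20 log₁₀(0.010115) ≈ -39.90 dB
∠T = (89.70° + 87.61°) − (89.94° + 88.50° + 75.36°) = -76.49°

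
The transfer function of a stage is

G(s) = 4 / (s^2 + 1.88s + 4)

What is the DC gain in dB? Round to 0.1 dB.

0.0 dB

G(0) = 4 / 4 = 1
20 log₁₀(1) ≈ 0.00 dB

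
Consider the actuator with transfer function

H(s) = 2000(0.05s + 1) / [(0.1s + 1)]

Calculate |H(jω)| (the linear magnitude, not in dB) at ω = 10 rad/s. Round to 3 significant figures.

At ω = 10 rad/s:
zero (1 + j10·0.05) = 1 + j0.5 → |·| ≈ 1.118, ∠ ≈ 26.57°
pole (1 + j10·0.1) = 1 + j1 → |·| ≈ 1.4142, ∠ ≈ 45.00°
|H| = 2000 · 1.118 / (1.4142) ≈ 1581.1

1.58e+03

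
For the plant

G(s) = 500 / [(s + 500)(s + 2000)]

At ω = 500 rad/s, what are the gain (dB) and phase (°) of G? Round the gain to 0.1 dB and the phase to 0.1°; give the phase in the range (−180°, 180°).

-69.3 dB, -59.0°

At s = jω = j500:
pole (s+500): 500 + j500 → |·| = √(500²+500²) = √500000 ≈ 707.11, ∠ = arctan(500/500) ≈ 45.00°
pole (s+2000): 2000 + j500 → |·| = √(2000²+500²) = √4250000 ≈ 2061.6, ∠ = arctan(500/2000) ≈ 14.04°
|G| = 500 / 1.4578e+06 ≈ 0.00034298
Gain = 20 log₁₀(0.00034298) ≈ -69.29 dB
∠G = 0.00° − 59.04° = -59.04°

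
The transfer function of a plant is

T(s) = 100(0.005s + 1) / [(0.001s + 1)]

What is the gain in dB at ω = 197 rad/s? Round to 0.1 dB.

42.8 dB

At ω = 197 rad/s:
zero (1 + j197·0.005) = 1 + j0.985 → |·| ≈ 1.4036, ∠ ≈ 44.57°
pole (1 + j197·0.001) = 1 + j0.197 → |·| ≈ 1.0192, ∠ ≈ 11.14°
|T| = 100 · 1.4036 / (1.0192) ≈ 137.72
Gain = 20 log₁₀(137.72) ≈ 42.78 dB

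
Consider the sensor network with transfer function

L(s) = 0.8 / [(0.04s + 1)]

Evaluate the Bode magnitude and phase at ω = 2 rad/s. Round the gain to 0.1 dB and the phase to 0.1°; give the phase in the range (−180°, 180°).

At ω = 2 rad/s:
pole (1 + j2·0.04) = 1 + j0.08 → |·| ≈ 1.0032, ∠ ≈ 4.57°
|L| = 0.8 · 1 / (1.0032) ≈ 0.79745
Gain = 20 log₁₀(0.79745) ≈ -1.97 dB
∠L = (0°) − (4.57°) = -4.57°

-2.0 dB, -4.6°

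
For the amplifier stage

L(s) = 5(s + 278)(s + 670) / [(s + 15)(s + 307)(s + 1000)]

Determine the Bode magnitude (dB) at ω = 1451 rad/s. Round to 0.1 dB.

At s = jω = j1451:
zero (s+278): 278 + j1451 → |·| = √(278²+1451²) = √2182685 ≈ 1477.4, ∠ = arctan(1451/278) ≈ 79.15°
zero (s+670): 670 + j1451 → |·| = √(670²+1451²) = √2554301 ≈ 1598.2, ∠ = arctan(1451/670) ≈ 65.21°
pole (s+15): 15 + j1451 → |·| = √(15²+1451²) = √2105626 ≈ 1451.1, ∠ = arctan(1451/15) ≈ 89.41°
pole (s+307): 307 + j1451 → |·| = √(307²+1451²) = √2199650 ≈ 1483.1, ∠ = arctan(1451/307) ≈ 78.05°
pole (s+1000): 1000 + j1451 → |·| = √(1000²+1451²) = √3105401 ≈ 1762.2, ∠ = arctan(1451/1000) ≈ 55.43°
|L| = 5 · 2.3612e+06 / 3.7925e+09 ≈ 0.003113
Gain = 20 log₁₀(0.003113) ≈ -50.14 dB

-50.1 dB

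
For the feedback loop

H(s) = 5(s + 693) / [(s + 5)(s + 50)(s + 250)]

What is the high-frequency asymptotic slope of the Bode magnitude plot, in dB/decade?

Each pole contributes −20 dB/decade at high frequency; each zero contributes +20 dB/decade.
Net: 1 zero(s) − 3 pole(s) → -40 dB/decade.

-40 dB/decade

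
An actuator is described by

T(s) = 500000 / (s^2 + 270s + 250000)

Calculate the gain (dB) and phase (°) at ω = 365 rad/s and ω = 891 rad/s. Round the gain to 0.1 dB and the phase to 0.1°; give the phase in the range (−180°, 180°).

At s = jω = j365:
quadratic: (j365)² + 270·j365 + 250000 = 116775 + j98550 → |·| ≈ 1.528e+05, ∠ ≈ 40.16°
|T| = 500000 / 1.528e+05 ≈ 3.2723
Gain = 20 log₁₀(3.2723) ≈ 10.30 dB
∠T = 0.00° − 40.16° = -40.16°

At s = jω = j891:
quadratic: (j891)² + 270·j891 + 250000 = -543881 + j240570 → |·| ≈ 5.9471e+05, ∠ ≈ 156.14°
|T| = 500000 / 5.9471e+05 ≈ 0.84075
Gain = 20 log₁₀(0.84075) ≈ -1.51 dB
∠T = 0.00° − 156.14° = -156.14°

ω = 365: 10.3 dB, -40.2°; ω = 891: -1.5 dB, -156.1°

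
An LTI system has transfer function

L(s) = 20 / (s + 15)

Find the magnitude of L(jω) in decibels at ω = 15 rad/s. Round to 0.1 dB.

-0.5 dB

At s = jω = j15:
pole (s+15): 15 + j15 → |·| = √(15²+15²) = √450 ≈ 21.213, ∠ = arctan(15/15) ≈ 45.00°
|L| = 20 / 21.213 ≈ 0.94282
Gain = 20 log₁₀(0.94282) ≈ -0.51 dB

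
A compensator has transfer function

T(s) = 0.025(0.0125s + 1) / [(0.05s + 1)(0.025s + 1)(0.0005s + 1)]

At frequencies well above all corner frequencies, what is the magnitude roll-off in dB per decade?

-40 dB/decade

Each pole contributes −20 dB/decade at high frequency; each zero contributes +20 dB/decade.
Net: 1 zero(s) − 3 pole(s) → -40 dB/decade.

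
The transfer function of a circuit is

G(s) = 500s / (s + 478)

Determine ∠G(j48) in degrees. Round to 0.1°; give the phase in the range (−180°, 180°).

84.3°

At s = jω = j48:
zero at origin: s = j48 → |·| = 48, ∠ = 90.00°
pole (s+478): 478 + j48 → |·| = √(478²+48²) = √230788 ≈ 480.4, ∠ = arctan(48/478) ≈ 5.73°
∠G = 90.00° − 5.73° = 84.27°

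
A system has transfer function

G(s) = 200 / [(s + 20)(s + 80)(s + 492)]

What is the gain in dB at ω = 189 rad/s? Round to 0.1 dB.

-100.2 dB

At s = jω = j189:
pole (s+20): 20 + j189 → |·| = √(20²+189²) = √36121 ≈ 190.06, ∠ = arctan(189/20) ≈ 83.96°
pole (s+80): 80 + j189 → |·| = √(80²+189²) = √42121 ≈ 205.23, ∠ = arctan(189/80) ≈ 67.06°
pole (s+492): 492 + j189 → |·| = √(492²+189²) = √277785 ≈ 527.05, ∠ = arctan(189/492) ≈ 21.01°
|G| = 200 / 2.0558e+07 ≈ 9.7286e-06
Gain = 20 log₁₀(9.7286e-06) ≈ -100.24 dB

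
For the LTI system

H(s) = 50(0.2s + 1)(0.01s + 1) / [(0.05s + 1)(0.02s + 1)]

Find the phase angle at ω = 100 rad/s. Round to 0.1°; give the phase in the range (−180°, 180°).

At ω = 100 rad/s:
zero (1 + j100·0.2) = 1 + j20 → |·| ≈ 20.025, ∠ ≈ 87.14°
zero (1 + j100·0.01) = 1 + j1 → |·| ≈ 1.4142, ∠ ≈ 45.00°
pole (1 + j100·0.05) = 1 + j5 → |·| ≈ 5.099, ∠ ≈ 78.69°
pole (1 + j100·0.02) = 1 + j2 → |·| ≈ 2.2361, ∠ ≈ 63.43°
∠H = (87.14° + 45.00°) − (78.69° + 63.43°) = -9.98°

-10.0°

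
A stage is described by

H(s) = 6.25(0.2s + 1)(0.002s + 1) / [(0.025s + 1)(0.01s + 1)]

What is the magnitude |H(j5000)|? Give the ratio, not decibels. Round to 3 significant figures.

10.0

At ω = 5000 rad/s:
zero (1 + j5000·0.2) = 1 + j1000 → |·| ≈ 1000, ∠ ≈ 89.94°
zero (1 + j5000·0.002) = 1 + j10 → |·| ≈ 10.05, ∠ ≈ 84.29°
pole (1 + j5000·0.025) = 1 + j125 → |·| ≈ 125, ∠ ≈ 89.54°
pole (1 + j5000·0.01) = 1 + j50 → |·| ≈ 50.01, ∠ ≈ 88.85°
|H| = 6.25 · 1000 · 10.05 / (125 · 50.01) ≈ 10.048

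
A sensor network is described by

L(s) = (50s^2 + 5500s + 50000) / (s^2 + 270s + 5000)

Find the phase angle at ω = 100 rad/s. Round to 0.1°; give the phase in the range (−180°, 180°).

Substitute s = j100:
Numerator: 50(j100)^2 + 5500(j100) + 50000 = -450000 + j550000
Denominator: (j100)^2 + 270(j100) + 5000 = -5000 + j27000
|N| = √(450000² + 550000²) ≈ 7.1063e+05, ∠N ≈ 129.29°
|D| = √(5000² + 27000²) ≈ 27459, ∠D ≈ 100.49°
∠L = 129.29° − 100.49° = 28.80°

28.8°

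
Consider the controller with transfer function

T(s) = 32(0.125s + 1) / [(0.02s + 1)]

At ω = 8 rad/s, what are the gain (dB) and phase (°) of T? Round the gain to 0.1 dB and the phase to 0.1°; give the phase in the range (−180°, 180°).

33.0 dB, 35.9°

At ω = 8 rad/s:
zero (1 + j8·0.125) = 1 + j1 → |·| ≈ 1.4142, ∠ ≈ 45.00°
pole (1 + j8·0.02) = 1 + j0.16 → |·| ≈ 1.0127, ∠ ≈ 9.09°
|T| = 32 · 1.4142 / (1.0127) ≈ 44.687
Gain = 20 log₁₀(44.687) ≈ 33.00 dB
∠T = (45.00°) − (9.09°) = 35.91°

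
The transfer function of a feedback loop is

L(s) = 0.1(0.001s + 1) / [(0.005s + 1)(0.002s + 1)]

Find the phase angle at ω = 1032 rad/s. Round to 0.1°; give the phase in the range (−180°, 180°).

-97.3°

At ω = 1032 rad/s:
zero (1 + j1032·0.001) = 1 + j1.032 → |·| ≈ 1.437, ∠ ≈ 45.90°
pole (1 + j1032·0.005) = 1 + j5.16 → |·| ≈ 5.256, ∠ ≈ 79.03°
pole (1 + j1032·0.002) = 1 + j2.064 → |·| ≈ 2.2935, ∠ ≈ 64.15°
∠L = (45.90°) − (79.03° + 64.15°) = -97.28°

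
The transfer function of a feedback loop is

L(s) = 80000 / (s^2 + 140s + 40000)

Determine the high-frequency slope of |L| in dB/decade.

Each pole contributes −20 dB/decade at high frequency; each zero contributes +20 dB/decade.
Net: 0 zero(s) − 2 pole(s) → -40 dB/decade.

-40 dB/decade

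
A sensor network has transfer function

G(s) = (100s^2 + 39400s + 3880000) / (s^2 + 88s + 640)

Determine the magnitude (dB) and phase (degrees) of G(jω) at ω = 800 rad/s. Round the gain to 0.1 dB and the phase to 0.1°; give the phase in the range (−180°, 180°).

Substitute s = j800:
Numerator: 100(j800)^2 + 39400(j800) + 3880000 = -60120000 + j31520000
Denominator: (j800)^2 + 88(j800) + 640 = -639360 + j70400
|N| = √(60120000² + 31520000²) ≈ 6.7882e+07, ∠N ≈ 152.33°
|D| = √(639360² + 70400²) ≈ 6.4322e+05, ∠D ≈ 173.72°
|G| = 6.7882e+07 / 6.4322e+05 ≈ 105.53
Gain = 20 log₁₀(105.53) ≈ 40.47 dB
∠G = 152.33° − 173.72° = -21.39°

40.5 dB, -21.4°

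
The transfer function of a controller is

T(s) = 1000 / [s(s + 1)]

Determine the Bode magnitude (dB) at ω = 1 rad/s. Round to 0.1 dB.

At s = jω = j1:
pole (s+1): 1 + j1 → |·| = √(1²+1²) = √2 ≈ 1.4142, ∠ = arctan(1/1) ≈ 45.00°
pole at origin: |s| = 1, ∠ = 90.00° (in denominator)
|T| = 1000 / 1.4142 ≈ 707.11
Gain = 20 log₁₀(707.11) ≈ 56.99 dB

57.0 dB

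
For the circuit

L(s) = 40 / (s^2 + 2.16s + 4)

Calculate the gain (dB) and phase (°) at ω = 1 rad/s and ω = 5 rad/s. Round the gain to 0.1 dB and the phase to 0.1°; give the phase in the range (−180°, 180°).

ω = 1: 20.7 dB, -35.8°; ω = 5: 4.6 dB, -152.8°

At s = jω = j1:
quadratic: (j1)² + 2.16·j1 + 4 = 3 + j2.16 → |·| ≈ 3.6967, ∠ ≈ 35.75°
|L| = 40 / 3.6967 ≈ 10.82
Gain = 20 log₁₀(10.82) ≈ 20.68 dB
∠L = 0.00° − 35.75° = -35.75°

At s = jω = j5:
quadratic: (j5)² + 2.16·j5 + 4 = -21 + j10.8 → |·| ≈ 23.614, ∠ ≈ 152.78°
|L| = 40 / 23.614 ≈ 1.6939
Gain = 20 log₁₀(1.6939) ≈ 4.58 dB
∠L = 0.00° − 152.78° = -152.78°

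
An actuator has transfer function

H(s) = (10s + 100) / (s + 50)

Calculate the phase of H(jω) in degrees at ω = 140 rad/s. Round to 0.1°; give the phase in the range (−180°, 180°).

Substitute s = j140:
Numerator: 10(j140) + 100 = 100 + j1400
Denominator: (j140) + 50 = 50 + j140
|N| = √(100² + 1400²) ≈ 1403.6, ∠N ≈ 85.91°
|D| = √(50² + 140²) ≈ 148.66, ∠D ≈ 70.35°
∠H = 85.91° − 70.35° = 15.56°

15.6°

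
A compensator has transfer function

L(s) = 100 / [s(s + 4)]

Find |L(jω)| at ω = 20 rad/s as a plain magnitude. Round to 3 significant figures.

At s = jω = j20:
pole (s+4): 4 + j20 → |·| = √(4²+20²) = √416 ≈ 20.396, ∠ = arctan(20/4) ≈ 78.69°
pole at origin: |s| = 20, ∠ = 90.00° (in denominator)
|L| = 100 / 407.92 ≈ 0.24515

0.245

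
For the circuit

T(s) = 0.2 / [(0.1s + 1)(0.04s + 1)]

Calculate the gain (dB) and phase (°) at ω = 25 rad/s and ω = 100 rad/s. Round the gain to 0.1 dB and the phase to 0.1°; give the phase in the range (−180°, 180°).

ω = 25: -25.6 dB, -113.2°; ω = 100: -46.3 dB, -160.3°

At ω = 25 rad/s:
pole (1 + j25·0.1) = 1 + j2.5 → |·| ≈ 2.6926, ∠ ≈ 68.20°
pole (1 + j25·0.04) = 1 + j1 → |·| ≈ 1.4142, ∠ ≈ 45.00°
|T| = 0.2 · 1 / (2.6926 · 1.4142) ≈ 0.052523
Gain = 20 log₁₀(0.052523) ≈ -25.59 dB
∠T = (0°) − (68.20° + 45.00°) = -113.20°

At ω = 100 rad/s:
pole (1 + j100·0.1) = 1 + j10 → |·| ≈ 10.05, ∠ ≈ 84.29°
pole (1 + j100·0.04) = 1 + j4 → |·| ≈ 4.1231, ∠ ≈ 75.96°
|T| = 0.2 · 1 / (10.05 · 4.1231) ≈ 0.0048266
Gain = 20 log₁₀(0.0048266) ≈ -46.33 dB
∠T = (0°) − (84.29° + 75.96°) = -160.25°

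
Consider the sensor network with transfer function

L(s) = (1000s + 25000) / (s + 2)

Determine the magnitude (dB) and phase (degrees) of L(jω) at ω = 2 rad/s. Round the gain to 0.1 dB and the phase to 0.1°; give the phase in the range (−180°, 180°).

Substitute s = j2:
Numerator: 1000(j2) + 25000 = 25000 + j2000
Denominator: (j2) + 2 = 2 + j2
|N| = √(25000² + 2000²) ≈ 25080, ∠N ≈ 4.57°
|D| = √(2² + 2²) ≈ 2.8284, ∠D ≈ 45.00°
|L| = 25080 / 2.8284 ≈ 8867.2
Gain = 20 log₁₀(8867.2) ≈ 78.96 dB
∠L = 4.57° − 45.00° = -40.43°

79.0 dB, -40.4°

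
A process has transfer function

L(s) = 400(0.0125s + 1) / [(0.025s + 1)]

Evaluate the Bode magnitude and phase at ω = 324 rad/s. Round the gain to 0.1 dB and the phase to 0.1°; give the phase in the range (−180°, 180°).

At ω = 324 rad/s:
zero (1 + j324·0.0125) = 1 + j4.05 → |·| ≈ 4.1716, ∠ ≈ 76.13°
pole (1 + j324·0.025) = 1 + j8.1 → |·| ≈ 8.1615, ∠ ≈ 82.96°
|L| = 400 · 4.1716 / (8.1615) ≈ 204.45
Gain = 20 log₁₀(204.45) ≈ 46.21 dB
∠L = (76.13°) − (82.96°) = -6.83°

46.2 dB, -6.8°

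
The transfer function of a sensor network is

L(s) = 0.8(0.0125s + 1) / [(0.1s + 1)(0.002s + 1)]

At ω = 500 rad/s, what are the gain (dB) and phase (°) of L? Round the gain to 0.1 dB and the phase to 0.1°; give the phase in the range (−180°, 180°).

At ω = 500 rad/s:
zero (1 + j500·0.0125) = 1 + j6.25 → |·| ≈ 6.3295, ∠ ≈ 80.91°
pole (1 + j500·0.1) = 1 + j50 → |·| ≈ 50.01, ∠ ≈ 88.85°
pole (1 + j500·0.002) = 1 + j1 → |·| ≈ 1.4142, ∠ ≈ 45.00°
|L| = 0.8 · 6.3295 / (50.01 · 1.4142) ≈ 0.071596
Gain = 20 log₁₀(0.071596) ≈ -22.90 dB
∠L = (80.91°) − (88.85° + 45.00°) = -52.94°

-22.9 dB, -52.9°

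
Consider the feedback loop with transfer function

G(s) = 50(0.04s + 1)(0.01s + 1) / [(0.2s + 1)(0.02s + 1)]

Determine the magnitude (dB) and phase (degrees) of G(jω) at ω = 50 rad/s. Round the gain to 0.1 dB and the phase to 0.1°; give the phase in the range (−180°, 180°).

At ω = 50 rad/s:
zero (1 + j50·0.04) = 1 + j2 → |·| ≈ 2.2361, ∠ ≈ 63.43°
zero (1 + j50·0.01) = 1 + j0.5 → |·| ≈ 1.118, ∠ ≈ 26.57°
pole (1 + j50·0.2) = 1 + j10 → |·| ≈ 10.05, ∠ ≈ 84.29°
pole (1 + j50·0.02) = 1 + j1 → |·| ≈ 1.4142, ∠ ≈ 45.00°
|G| = 50 · 2.2361 · 1.118 / (10.05 · 1.4142) ≈ 8.7948
Gain = 20 log₁₀(8.7948) ≈ 18.88 dB
∠G = (63.43° + 26.57°) − (84.29° + 45.00°) = -39.29°

18.9 dB, -39.3°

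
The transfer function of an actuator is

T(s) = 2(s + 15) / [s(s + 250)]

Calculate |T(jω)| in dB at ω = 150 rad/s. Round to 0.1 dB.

-43.2 dB

At s = jω = j150:
zero (s+15): 15 + j150 → |·| = √(15²+150²) = √22725 ≈ 150.75, ∠ = arctan(150/15) ≈ 84.29°
pole (s+250): 250 + j150 → |·| = √(250²+150²) = √85000 ≈ 291.55, ∠ = arctan(150/250) ≈ 30.96°
pole at origin: |s| = 150, ∠ = 90.00° (in denominator)
|T| = 2 · 150.75 / 43732 ≈ 0.0068943
Gain = 20 log₁₀(0.0068943) ≈ -43.23 dB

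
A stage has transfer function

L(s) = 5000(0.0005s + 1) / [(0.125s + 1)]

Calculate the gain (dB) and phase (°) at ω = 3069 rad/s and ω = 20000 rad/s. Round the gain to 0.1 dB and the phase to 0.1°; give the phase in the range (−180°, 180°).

At ω = 3069 rad/s:
zero (1 + j3069·0.0005) = 1 + j1.5345 → |·| ≈ 1.8316, ∠ ≈ 56.91°
pole (1 + j3069·0.125) = 1 + j383.625 → |·| ≈ 383.63, ∠ ≈ 89.85°
|L| = 5000 · 1.8316 / (383.63) ≈ 23.872
Gain = 20 log₁₀(23.872) ≈ 27.56 dB
∠L = (56.91°) − (89.85°) = -32.94°

At ω = 20000 rad/s:
zero (1 + j20000·0.0005) = 1 + j10 → |·| ≈ 10.05, ∠ ≈ 84.29°
pole (1 + j20000·0.125) = 1 + j2500 → |·| ≈ 2500, ∠ ≈ 89.98°
|L| = 5000 · 10.05 / (2500) ≈ 20.1
Gain = 20 log₁₀(20.1) ≈ 26.06 dB
∠L = (84.29°) − (89.98°) = -5.69°

ω = 3069: 27.6 dB, -32.9°; ω = 20000: 26.1 dB, -5.7°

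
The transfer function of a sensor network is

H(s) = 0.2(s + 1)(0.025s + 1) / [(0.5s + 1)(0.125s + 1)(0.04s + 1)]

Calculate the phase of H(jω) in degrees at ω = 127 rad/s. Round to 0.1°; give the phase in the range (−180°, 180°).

-92.3°

At ω = 127 rad/s:
zero (1 + j127·1) = 1 + j127 → |·| ≈ 127, ∠ ≈ 89.55°
zero (1 + j127·0.025) = 1 + j3.175 → |·| ≈ 3.3288, ∠ ≈ 72.52°
pole (1 + j127·0.5) = 1 + j63.5 → |·| ≈ 63.508, ∠ ≈ 89.10°
pole (1 + j127·0.125) = 1 + j15.875 → |·| ≈ 15.906, ∠ ≈ 86.40°
pole (1 + j127·0.04) = 1 + j5.08 → |·| ≈ 5.1775, ∠ ≈ 78.86°
∠H = (89.55° + 72.52°) − (89.10° + 86.40° + 78.86°) = -92.29°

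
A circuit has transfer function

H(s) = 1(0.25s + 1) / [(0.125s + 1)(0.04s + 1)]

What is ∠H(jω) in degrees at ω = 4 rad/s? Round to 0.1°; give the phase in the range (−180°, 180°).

At ω = 4 rad/s:
zero (1 + j4·0.25) = 1 + j1 → |·| ≈ 1.4142, ∠ ≈ 45.00°
pole (1 + j4·0.125) = 1 + j0.5 → |·| ≈ 1.118, ∠ ≈ 26.57°
pole (1 + j4·0.04) = 1 + j0.16 → |·| ≈ 1.0127, ∠ ≈ 9.09°
∠H = (45.00°) − (26.57° + 9.09°) = 9.34°

9.3°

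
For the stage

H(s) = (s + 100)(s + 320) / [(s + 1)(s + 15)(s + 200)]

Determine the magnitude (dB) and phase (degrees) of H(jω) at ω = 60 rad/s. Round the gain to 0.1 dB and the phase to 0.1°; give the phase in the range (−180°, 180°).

-26.2 dB, -140.1°

At s = jω = j60:
zero (s+100): 100 + j60 → |·| = √(100²+60²) = √13600 ≈ 116.62, ∠ = arctan(60/100) ≈ 30.96°
zero (s+320): 320 + j60 → |·| = √(320²+60²) = √106000 ≈ 325.58, ∠ = arctan(60/320) ≈ 10.62°
pole (s+1): 1 + j60 → |·| = √(1²+60²) = √3601 ≈ 60.008, ∠ = arctan(60/1) ≈ 89.05°
pole (s+15): 15 + j60 → |·| = √(15²+60²) = √3825 ≈ 61.847, ∠ = arctan(60/15) ≈ 75.96°
pole (s+200): 200 + j60 → |·| = √(200²+60²) = √43600 ≈ 208.81, ∠ = arctan(60/200) ≈ 16.70°
|H| = 1 · 37969 / 7.7496e+05 ≈ 0.048995
Gain = 20 log₁₀(0.048995) ≈ -26.20 dB
∠H = 41.58° − 181.71° = -140.13°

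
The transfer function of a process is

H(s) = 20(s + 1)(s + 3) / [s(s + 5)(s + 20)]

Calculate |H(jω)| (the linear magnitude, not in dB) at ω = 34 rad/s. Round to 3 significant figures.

At s = jω = j34:
zero (s+1): 1 + j34 → |·| = √(1²+34²) = √1157 ≈ 34.015, ∠ = arctan(34/1) ≈ 88.32°
zero (s+3): 3 + j34 → |·| = √(3²+34²) = √1165 ≈ 34.132, ∠ = arctan(34/3) ≈ 84.96°
pole (s+5): 5 + j34 → |·| = √(5²+34²) = √1181 ≈ 34.366, ∠ = arctan(34/5) ≈ 81.63°
pole (s+20): 20 + j34 → |·| = √(20²+34²) = √1556 ≈ 39.446, ∠ = arctan(34/20) ≈ 59.53°
pole at origin: |s| = 34, ∠ = 90.00° (in denominator)
|H| = 20 · 1161 / 46090 ≈ 0.5038

0.504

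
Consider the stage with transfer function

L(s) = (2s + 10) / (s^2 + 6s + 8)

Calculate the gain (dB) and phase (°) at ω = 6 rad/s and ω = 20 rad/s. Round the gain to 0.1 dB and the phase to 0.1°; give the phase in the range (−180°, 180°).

ω = 6: -9.3 dB, -77.7°; ω = 20: -20.0 dB, -87.0°

Substitute s = j6:
Numerator: 2(j6) + 10 = 10 + j12
Denominator: (j6)^2 + 6(j6) + 8 = -28 + j36
|N| = √(10² + 12²) ≈ 15.62, ∠N ≈ 50.19°
|D| = √(28² + 36²) ≈ 45.607, ∠D ≈ 127.87°
|L| = 15.62 / 45.607 ≈ 0.34249
Gain = 20 log₁₀(0.34249) ≈ -9.31 dB
∠L = 50.19° − 127.87° = -77.68°

Substitute s = j20:
Numerator: 2(j20) + 10 = 10 + j40
Denominator: (j20)^2 + 6(j20) + 8 = -392 + j120
|N| = √(10² + 40²) ≈ 41.231, ∠N ≈ 75.96°
|D| = √(392² + 120²) ≈ 409.96, ∠D ≈ 162.98°
|L| = 41.231 / 409.96 ≈ 0.10057
Gain = 20 log₁₀(0.10057) ≈ -19.95 dB
∠L = 75.96° − 162.98° = -87.02°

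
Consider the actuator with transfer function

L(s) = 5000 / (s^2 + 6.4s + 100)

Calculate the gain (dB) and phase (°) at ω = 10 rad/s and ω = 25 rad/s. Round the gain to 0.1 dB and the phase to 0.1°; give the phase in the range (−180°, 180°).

ω = 10: 37.9 dB, -90.0°; ω = 25: 19.2 dB, -163.1°

At s = jω = j10:
quadratic: (j10)² + 6.4·j10 + 100 = 0 + j64 → |·| ≈ 64, ∠ ≈ 90.00°
|L| = 5000 / 64 ≈ 78.125
Gain = 20 log₁₀(78.125) ≈ 37.86 dB
∠L = 0.00° − 90.00° = -90.00°

At s = jω = j25:
quadratic: (j25)² + 6.4·j25 + 100 = -525 + j160 → |·| ≈ 548.84, ∠ ≈ 163.05°
|L| = 5000 / 548.84 ≈ 9.1101
Gain = 20 log₁₀(9.1101) ≈ 19.19 dB
∠L = 0.00° − 163.05° = -163.05°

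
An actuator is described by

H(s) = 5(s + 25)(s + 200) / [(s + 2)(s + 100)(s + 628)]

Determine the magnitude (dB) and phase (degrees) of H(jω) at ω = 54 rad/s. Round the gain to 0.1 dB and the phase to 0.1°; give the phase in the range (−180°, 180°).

At s = jω = j54:
zero (s+25): 25 + j54 → |·| = √(25²+54²) = √3541 ≈ 59.506, ∠ = arctan(54/25) ≈ 65.16°
zero (s+200): 200 + j54 → |·| = √(200²+54²) = √42916 ≈ 207.16, ∠ = arctan(54/200) ≈ 15.11°
pole (s+2): 2 + j54 → |·| = √(2²+54²) = √2920 ≈ 54.037, ∠ = arctan(54/2) ≈ 87.88°
pole (s+100): 100 + j54 → |·| = √(100²+54²) = √12916 ≈ 113.65, ∠ = arctan(54/100) ≈ 28.37°
pole (s+628): 628 + j54 → |·| = √(628²+54²) = √397300 ≈ 630.32, ∠ = arctan(54/628) ≈ 4.91°
|H| = 5 · 12327 / 3.871e+06 ≈ 0.015922
Gain = 20 log₁₀(0.015922) ≈ -35.96 dB
∠H = 80.27° − 121.16° = -40.89°

-36.0 dB, -40.9°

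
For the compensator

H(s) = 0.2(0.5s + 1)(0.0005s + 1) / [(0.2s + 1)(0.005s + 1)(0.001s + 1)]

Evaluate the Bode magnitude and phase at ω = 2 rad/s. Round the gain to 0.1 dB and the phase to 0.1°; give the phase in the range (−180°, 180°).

At ω = 2 rad/s:
zero (1 + j2·0.5) = 1 + j1 → |·| ≈ 1.4142, ∠ ≈ 45.00°
zero (1 + j2·0.0005) = 1 + j0.001 → |·| ≈ 1, ∠ ≈ 0.06°
pole (1 + j2·0.2) = 1 + j0.4 → |·| ≈ 1.077, ∠ ≈ 21.80°
pole (1 + j2·0.005) = 1 + j0.01 → |·| ≈ 1, ∠ ≈ 0.57°
pole (1 + j2·0.001) = 1 + j0.002 → |·| ≈ 1, ∠ ≈ 0.11°
|H| = 0.2 · 1.4142 · 1 / (1.077 · 1 · 1) ≈ 0.26262
Gain = 20 log₁₀(0.26262) ≈ -11.61 dB
∠H = (45.00° + 0.06°) − (21.80° + 0.57° + 0.11°) = 22.58°

-11.6 dB, 22.6°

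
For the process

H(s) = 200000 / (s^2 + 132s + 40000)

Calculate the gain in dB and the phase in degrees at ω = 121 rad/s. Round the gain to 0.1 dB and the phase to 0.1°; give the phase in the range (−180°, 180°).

At s = jω = j121:
quadratic: (j121)² + 132·j121 + 40000 = 25359 + j15972 → |·| ≈ 29970, ∠ ≈ 32.20°
|H| = 200000 / 29970 ≈ 6.6733
Gain = 20 log₁₀(6.6733) ≈ 16.49 dB
∠H = 0.00° − 32.20° = -32.20°

16.5 dB, -32.2°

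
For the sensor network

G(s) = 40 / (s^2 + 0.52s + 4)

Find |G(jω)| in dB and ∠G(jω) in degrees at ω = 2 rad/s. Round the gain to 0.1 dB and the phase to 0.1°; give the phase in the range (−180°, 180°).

At s = jω = j2:
quadratic: (j2)² + 0.52·j2 + 4 = 0 + j1.04 → |·| ≈ 1.04, ∠ ≈ 90.00°
|G| = 40 / 1.04 ≈ 38.462
Gain = 20 log₁₀(38.462) ≈ 31.70 dB
∠G = 0.00° − 90.00° = -90.00°

31.7 dB, -90.0°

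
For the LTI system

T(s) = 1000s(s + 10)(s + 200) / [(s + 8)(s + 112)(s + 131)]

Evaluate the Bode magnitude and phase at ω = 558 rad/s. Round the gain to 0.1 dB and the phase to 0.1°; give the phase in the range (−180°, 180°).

60.1 dB, 4.6°

At s = jω = j558:
zero (s+10): 10 + j558 → |·| = √(10²+558²) = √311464 ≈ 558.09, ∠ = arctan(558/10) ≈ 88.97°
zero (s+200): 200 + j558 → |·| = √(200²+558²) = √351364 ≈ 592.76, ∠ = arctan(558/200) ≈ 70.28°
zero at origin: s = j558 → |·| = 558, ∠ = 90.00°
pole (s+8): 8 + j558 → |·| = √(8²+558²) = √311428 ≈ 558.06, ∠ = arctan(558/8) ≈ 89.18°
pole (s+112): 112 + j558 → |·| = √(112²+558²) = √323908 ≈ 569.13, ∠ = arctan(558/112) ≈ 78.65°
pole (s+131): 131 + j558 → |·| = √(131²+558²) = √328525 ≈ 573.17, ∠ = arctan(558/131) ≈ 76.79°
|T| = 1000 · 1.8459e+08 / 1.8204e+08 ≈ 1014
Gain = 20 log₁₀(1014) ≈ 60.12 dB
∠T = 249.25° − 244.62° = 4.63°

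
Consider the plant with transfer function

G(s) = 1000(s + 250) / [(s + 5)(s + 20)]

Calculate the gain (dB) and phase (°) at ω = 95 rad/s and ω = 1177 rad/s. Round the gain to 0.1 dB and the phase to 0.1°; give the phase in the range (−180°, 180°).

At s = jω = j95:
zero (s+250): 250 + j95 → |·| = √(250²+95²) = √71525 ≈ 267.44, ∠ = arctan(95/250) ≈ 20.81°
pole (s+5): 5 + j95 → |·| = √(5²+95²) = √9050 ≈ 95.131, ∠ = arctan(95/5) ≈ 86.99°
pole (s+20): 20 + j95 → |·| = √(20²+95²) = √9425 ≈ 97.082, ∠ = arctan(95/20) ≈ 78.11°
|G| = 1000 · 267.44 / 9235.5 ≈ 28.958
Gain = 20 log₁₀(28.958) ≈ 29.24 dB
∠G = 20.81° − 165.10° = -144.29°

At s = jω = j1177:
zero (s+250): 250 + j1177 → |·| = √(250²+1177²) = √1447829 ≈ 1203.3, ∠ = arctan(1177/250) ≈ 78.01°
pole (s+5): 5 + j1177 → |·| = √(5²+1177²) = √1385354 ≈ 1177, ∠ = arctan(1177/5) ≈ 89.76°
pole (s+20): 20 + j1177 → |·| = √(20²+1177²) = √1385729 ≈ 1177.2, ∠ = arctan(1177/20) ≈ 89.03°
|G| = 1000 · 1203.3 / 1.3856e+06 ≈ 0.86843
Gain = 20 log₁₀(0.86843) ≈ -1.23 dB
∠G = 78.01° − 178.79° = -100.78°

ω = 95: 29.2 dB, -144.3°; ω = 1177: -1.2 dB, -100.8°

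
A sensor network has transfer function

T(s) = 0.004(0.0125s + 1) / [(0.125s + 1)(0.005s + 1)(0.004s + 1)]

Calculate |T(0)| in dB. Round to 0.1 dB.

T(0) = 0.004 · 1 / 1 = 0.004
20 log₁₀(0.004) ≈ -47.96 dB

-48.0 dB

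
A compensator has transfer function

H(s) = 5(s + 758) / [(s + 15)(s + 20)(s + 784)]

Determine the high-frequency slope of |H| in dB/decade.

Each pole contributes −20 dB/decade at high frequency; each zero contributes +20 dB/decade.
Net: 1 zero(s) − 3 pole(s) → -40 dB/decade.

-40 dB/decade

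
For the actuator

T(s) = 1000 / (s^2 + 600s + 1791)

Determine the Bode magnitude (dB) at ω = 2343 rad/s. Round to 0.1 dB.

-75.1 dB

Substitute s = j2343:
Numerator: 1000 = 1000 + j0
Denominator: (j2343)^2 + 600(j2343) + 1791 = -5487858 + j1405800
|N| = √(1000² + 0²) ≈ 1000, ∠N ≈ 0.00°
|D| = √(5487858² + 1405800²) ≈ 5.6651e+06, ∠D ≈ 165.63°
|T| = 1000 / 5.6651e+06 ≈ 0.00017652
Gain = 20 log₁₀(0.00017652) ≈ -75.06 dB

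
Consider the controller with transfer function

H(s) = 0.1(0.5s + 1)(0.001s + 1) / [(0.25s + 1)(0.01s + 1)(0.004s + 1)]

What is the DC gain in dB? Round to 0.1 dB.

H(0) = 0.1 · 1 / 1 = 0.1
20 log₁₀(0.1) ≈ -20.00 dB

-20.0 dB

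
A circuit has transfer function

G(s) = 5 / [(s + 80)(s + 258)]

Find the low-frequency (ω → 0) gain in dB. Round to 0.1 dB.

-72.3 dB

G(0) = 5 / (80·258) ≈ 0.00024225
20 log₁₀(0.00024225) ≈ -72.31 dB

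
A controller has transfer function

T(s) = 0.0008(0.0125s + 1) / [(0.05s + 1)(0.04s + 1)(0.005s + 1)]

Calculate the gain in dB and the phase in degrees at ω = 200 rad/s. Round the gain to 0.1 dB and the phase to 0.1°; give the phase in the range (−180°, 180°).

-94.5 dB, -144.0°

At ω = 200 rad/s:
zero (1 + j200·0.0125) = 1 + j2.5 → |·| ≈ 2.6926, ∠ ≈ 68.20°
pole (1 + j200·0.05) = 1 + j10 → |·| ≈ 10.05, ∠ ≈ 84.29°
pole (1 + j200·0.04) = 1 + j8 → |·| ≈ 8.0623, ∠ ≈ 82.87°
pole (1 + j200·0.005) = 1 + j1 → |·| ≈ 1.4142, ∠ ≈ 45.00°
|T| = 0.0008 · 2.6926 / (10.05 · 8.0623 · 1.4142) ≈ 1.8799e-05
Gain = 20 log₁₀(1.8799e-05) ≈ -94.52 dB
∠T = (68.20°) − (84.29° + 82.87° + 45.00°) = -143.96°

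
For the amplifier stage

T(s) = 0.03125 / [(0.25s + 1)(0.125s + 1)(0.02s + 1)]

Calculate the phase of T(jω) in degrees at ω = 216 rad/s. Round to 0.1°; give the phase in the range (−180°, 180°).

At ω = 216 rad/s:
pole (1 + j216·0.25) = 1 + j54 → |·| ≈ 54.009, ∠ ≈ 88.94°
pole (1 + j216·0.125) = 1 + j27 → |·| ≈ 27.019, ∠ ≈ 87.88°
pole (1 + j216·0.02) = 1 + j4.32 → |·| ≈ 4.4342, ∠ ≈ 76.97°
∠T = (0°) − (88.94° + 87.88° + 76.97°) = -253.79° ≡ 106.21° (principal value)

106.2°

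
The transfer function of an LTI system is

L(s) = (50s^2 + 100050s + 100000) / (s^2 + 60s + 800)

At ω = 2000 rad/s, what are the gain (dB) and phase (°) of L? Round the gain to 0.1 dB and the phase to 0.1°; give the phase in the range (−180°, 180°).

Substitute s = j2000:
Numerator: 50(j2000)^2 + 100050(j2000) + 100000 = -199900000 + j200100000
Denominator: (j2000)^2 + 60(j2000) + 800 = -3999200 + j120000
|N| = √(199900000² + 200100000²) ≈ 2.8284e+08, ∠N ≈ 134.97°
|D| = √(3999200² + 120000²) ≈ 4.001e+06, ∠D ≈ 178.28°
|L| = 2.8284e+08 / 4.001e+06 ≈ 70.692
Gain = 20 log₁₀(70.692) ≈ 36.99 dB
∠L = 134.97° − 178.28° = -43.31°

37.0 dB, -43.3°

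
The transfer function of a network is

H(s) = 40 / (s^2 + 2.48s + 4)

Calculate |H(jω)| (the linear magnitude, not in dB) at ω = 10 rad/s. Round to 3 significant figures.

0.403

At s = jω = j10:
quadratic: (j10)² + 2.48·j10 + 4 = -96 + j24.8 → |·| ≈ 99.152, ∠ ≈ 165.52°
|H| = 40 / 99.152 ≈ 0.40342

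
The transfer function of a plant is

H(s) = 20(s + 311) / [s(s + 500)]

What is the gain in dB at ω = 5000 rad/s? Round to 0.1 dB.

-48.0 dB

At s = jω = j5000:
zero (s+311): 311 + j5000 → |·| = √(311²+5000²) = √25096721 ≈ 5009.7, ∠ = arctan(5000/311) ≈ 86.44°
pole (s+500): 500 + j5000 → |·| = √(500²+5000²) = √25250000 ≈ 5024.9, ∠ = arctan(5000/500) ≈ 84.29°
pole at origin: |s| = 5000, ∠ = 90.00° (in denominator)
|H| = 20 · 5009.7 / 2.5124e+07 ≈ 0.003988
Gain = 20 log₁₀(0.003988) ≈ -47.98 dB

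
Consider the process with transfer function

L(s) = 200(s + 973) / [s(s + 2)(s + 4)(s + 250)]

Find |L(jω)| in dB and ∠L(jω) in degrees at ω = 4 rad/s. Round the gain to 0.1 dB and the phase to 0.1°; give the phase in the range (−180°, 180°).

At s = jω = j4:
zero (s+973): 973 + j4 → |·| = √(973²+4²) = √946745 ≈ 973.01, ∠ = arctan(4/973) ≈ 0.24°
pole (s+2): 2 + j4 → |·| = √(2²+4²) = √20 ≈ 4.4721, ∠ = arctan(4/2) ≈ 63.43°
pole (s+4): 4 + j4 → |·| = √(4²+4²) = √32 ≈ 5.6569, ∠ = arctan(4/4) ≈ 45.00°
pole (s+250): 250 + j4 → |·| = √(250²+4²) = √62516 ≈ 250.03, ∠ = arctan(4/250) ≈ 0.92°
pole at origin: |s| = 4, ∠ = 90.00° (in denominator)
|L| = 200 · 973.01 / 25301 ≈ 7.6915
Gain = 20 log₁₀(7.6915) ≈ 17.72 dB
∠L = 0.24° − 199.35° = -199.11° ≡ 160.89° (principal value)

17.7 dB, 160.9°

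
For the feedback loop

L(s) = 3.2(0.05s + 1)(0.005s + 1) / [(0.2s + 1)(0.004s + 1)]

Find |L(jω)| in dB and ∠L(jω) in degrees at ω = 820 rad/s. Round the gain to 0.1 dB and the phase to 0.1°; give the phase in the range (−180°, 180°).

-0.1 dB, 2.2°

At ω = 820 rad/s:
zero (1 + j820·0.05) = 1 + j41 → |·| ≈ 41.012, ∠ ≈ 88.60°
zero (1 + j820·0.005) = 1 + j4.1 → |·| ≈ 4.2202, ∠ ≈ 76.29°
pole (1 + j820·0.2) = 1 + j164 → |·| ≈ 164, ∠ ≈ 89.65°
pole (1 + j820·0.004) = 1 + j3.28 → |·| ≈ 3.4291, ∠ ≈ 73.04°
|L| = 3.2 · 41.012 · 4.2202 / (164 · 3.4291) ≈ 0.98485
Gain = 20 log₁₀(0.98485) ≈ -0.13 dB
∠L = (88.60° + 76.29°) − (89.65° + 73.04°) = 2.20°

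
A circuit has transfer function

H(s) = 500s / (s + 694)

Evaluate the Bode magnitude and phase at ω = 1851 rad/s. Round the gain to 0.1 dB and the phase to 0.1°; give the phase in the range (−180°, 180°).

53.4 dB, 20.6°

At s = jω = j1851:
zero at origin: s = j1851 → |·| = 1851, ∠ = 90.00°
pole (s+694): 694 + j1851 → |·| = √(694²+1851²) = √3907837 ≈ 1976.8, ∠ = arctan(1851/694) ≈ 69.45°
|H| = 500 · 1851 / 1976.8 ≈ 468.18
Gain = 20 log₁₀(468.18) ≈ 53.41 dB
∠H = 90.00° − 69.45° = 20.55°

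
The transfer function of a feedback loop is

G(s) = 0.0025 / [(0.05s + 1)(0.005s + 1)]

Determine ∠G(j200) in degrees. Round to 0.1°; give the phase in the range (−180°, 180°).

-129.3°

At ω = 200 rad/s:
pole (1 + j200·0.05) = 1 + j10 → |·| ≈ 10.05, ∠ ≈ 84.29°
pole (1 + j200·0.005) = 1 + j1 → |·| ≈ 1.4142, ∠ ≈ 45.00°
∠G = (0°) − (84.29° + 45.00°) = -129.29°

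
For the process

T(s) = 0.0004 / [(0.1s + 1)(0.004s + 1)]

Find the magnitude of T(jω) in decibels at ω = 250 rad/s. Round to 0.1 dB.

At ω = 250 rad/s:
pole (1 + j250·0.1) = 1 + j25 → |·| ≈ 25.02, ∠ ≈ 87.71°
pole (1 + j250·0.004) = 1 + j1 → |·| ≈ 1.4142, ∠ ≈ 45.00°
|T| = 0.0004 · 1 / (25.02 · 1.4142) ≈ 1.1305e-05
Gain = 20 log₁₀(1.1305e-05) ≈ -98.93 dB

-98.9 dB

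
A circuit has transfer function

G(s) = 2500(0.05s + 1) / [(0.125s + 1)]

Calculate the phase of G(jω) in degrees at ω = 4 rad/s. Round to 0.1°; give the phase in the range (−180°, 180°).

At ω = 4 rad/s:
zero (1 + j4·0.05) = 1 + j0.2 → |·| ≈ 1.0198, ∠ ≈ 11.31°
pole (1 + j4·0.125) = 1 + j0.5 → |·| ≈ 1.118, ∠ ≈ 26.57°
∠G = (11.31°) − (26.57°) = -15.26°

-15.3°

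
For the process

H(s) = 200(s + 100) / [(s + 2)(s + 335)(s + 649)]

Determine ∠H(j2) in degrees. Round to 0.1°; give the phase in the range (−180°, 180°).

-44.4°

At s = jω = j2:
zero (s+100): 100 + j2 → |·| = √(100²+2²) = √10004 ≈ 100.02, ∠ = arctan(2/100) ≈ 1.15°
pole (s+2): 2 + j2 → |·| = √(2²+2²) = √8 ≈ 2.8284, ∠ = arctan(2/2) ≈ 45.00°
pole (s+335): 335 + j2 → |·| = √(335²+2²) = √112229 ≈ 335.01, ∠ = arctan(2/335) ≈ 0.34°
pole (s+649): 649 + j2 → |·| = √(649²+2²) = √421205 ≈ 649, ∠ = arctan(2/649) ≈ 0.18°
∠H = 1.15° − 45.52° = -44.37°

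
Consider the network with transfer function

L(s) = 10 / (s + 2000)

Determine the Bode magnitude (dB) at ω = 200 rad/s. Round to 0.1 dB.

-46.1 dB

Substitute s = j200:
Numerator: 10 = 10 + j0
Denominator: (j200) + 2000 = 2000 + j200
|N| = √(10² + 0²) ≈ 10, ∠N ≈ 0.00°
|D| = √(2000² + 200²) ≈ 2010, ∠D ≈ 5.71°
|L| = 10 / 2010 ≈ 0.0049751
Gain = 20 log₁₀(0.0049751) ≈ -46.06 dB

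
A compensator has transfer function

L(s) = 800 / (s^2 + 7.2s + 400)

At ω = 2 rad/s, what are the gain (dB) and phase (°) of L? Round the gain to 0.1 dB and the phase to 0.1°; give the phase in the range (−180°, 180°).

At s = jω = j2:
quadratic: (j2)² + 7.2·j2 + 400 = 396 + j14.4 → |·| ≈ 396.26, ∠ ≈ 2.08°
|L| = 800 / 396.26 ≈ 2.0189
Gain = 20 log₁₀(2.0189) ≈ 6.10 dB
∠L = 0.00° − 2.08° = -2.08°

6.1 dB, -2.1°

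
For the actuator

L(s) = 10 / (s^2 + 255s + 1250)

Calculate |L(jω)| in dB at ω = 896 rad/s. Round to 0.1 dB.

Substitute s = j896:
Numerator: 10 = 10 + j0
Denominator: (j896)^2 + 255(j896) + 1250 = -801566 + j228480
|N| = √(10² + 0²) ≈ 10, ∠N ≈ 0.00°
|D| = √(801566² + 228480²) ≈ 8.3349e+05, ∠D ≈ 164.09°
|L| = 10 / 8.3349e+05 ≈ 1.1998e-05
Gain = 20 log₁₀(1.1998e-05) ≈ -98.42 dB

-98.4 dB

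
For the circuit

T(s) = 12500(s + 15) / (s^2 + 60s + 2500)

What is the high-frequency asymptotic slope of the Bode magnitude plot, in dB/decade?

-20 dB/decade

Each pole contributes −20 dB/decade at high frequency; each zero contributes +20 dB/decade.
Net: 1 zero(s) − 2 pole(s) → -20 dB/decade.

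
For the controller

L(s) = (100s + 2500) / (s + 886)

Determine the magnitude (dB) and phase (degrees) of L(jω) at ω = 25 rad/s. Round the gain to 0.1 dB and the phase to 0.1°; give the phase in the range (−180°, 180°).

Substitute s = j25:
Numerator: 100(j25) + 2500 = 2500 + j2500
Denominator: (j25) + 886 = 886 + j25
|N| = √(2500² + 2500²) ≈ 3535.5, ∠N ≈ 45.00°
|D| = √(886² + 25²) ≈ 886.35, ∠D ≈ 1.62°
|L| = 3535.5 / 886.35 ≈ 3.9888
Gain = 20 log₁₀(3.9888) ≈ 12.02 dB
∠L = 45.00° − 1.62° = 43.38°

12.0 dB, 43.4°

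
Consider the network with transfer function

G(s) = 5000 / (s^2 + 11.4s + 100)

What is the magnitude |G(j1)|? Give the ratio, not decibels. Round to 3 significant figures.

50.2

At s = jω = j1:
quadratic: (j1)² + 11.4·j1 + 100 = 99 + j11.4 → |·| ≈ 99.654, ∠ ≈ 6.57°
|G| = 5000 / 99.654 ≈ 50.174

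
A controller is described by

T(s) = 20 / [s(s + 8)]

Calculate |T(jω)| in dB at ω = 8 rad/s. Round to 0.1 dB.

At s = jω = j8:
pole (s+8): 8 + j8 → |·| = √(8²+8²) = √128 ≈ 11.314, ∠ = arctan(8/8) ≈ 45.00°
pole at origin: |s| = 8, ∠ = 90.00° (in denominator)
|T| = 20 / 90.512 ≈ 0.22097
Gain = 20 log₁₀(0.22097) ≈ -13.11 dB

-13.1 dB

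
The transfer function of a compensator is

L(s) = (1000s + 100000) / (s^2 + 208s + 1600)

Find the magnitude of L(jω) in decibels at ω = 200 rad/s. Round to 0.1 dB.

11.9 dB

Substitute s = j200:
Numerator: 1000(j200) + 100000 = 100000 + j200000
Denominator: (j200)^2 + 208(j200) + 1600 = -38400 + j41600
|N| = √(100000² + 200000²) ≈ 2.2361e+05, ∠N ≈ 63.43°
|D| = √(38400² + 41600²) ≈ 56614, ∠D ≈ 132.71°
|L| = 2.2361e+05 / 56614 ≈ 3.9497
Gain = 20 log₁₀(3.9497) ≈ 11.93 dB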